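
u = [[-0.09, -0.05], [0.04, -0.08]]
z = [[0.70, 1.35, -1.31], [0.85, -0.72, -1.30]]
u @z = [[-0.11, -0.09, 0.18], [-0.04, 0.11, 0.05]]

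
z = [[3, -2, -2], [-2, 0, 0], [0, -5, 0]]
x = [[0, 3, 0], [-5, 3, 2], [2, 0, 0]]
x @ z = [[-6, 0, 0], [-21, 0, 10], [6, -4, -4]]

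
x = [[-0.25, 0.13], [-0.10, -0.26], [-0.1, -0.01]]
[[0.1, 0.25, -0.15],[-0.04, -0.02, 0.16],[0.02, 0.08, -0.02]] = x@[[-0.26, -0.81, 0.25],[0.27, 0.40, -0.71]]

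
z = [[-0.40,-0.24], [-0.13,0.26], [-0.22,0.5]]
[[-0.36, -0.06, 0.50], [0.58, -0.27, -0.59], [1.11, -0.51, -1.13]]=z @[[-0.34,0.61,0.08], [2.07,-0.75,-2.23]]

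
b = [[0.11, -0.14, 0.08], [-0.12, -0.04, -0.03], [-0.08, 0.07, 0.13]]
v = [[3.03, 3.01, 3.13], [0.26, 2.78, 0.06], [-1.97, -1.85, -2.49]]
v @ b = [[-0.28, -0.33, 0.56], [-0.31, -0.14, -0.05], [0.2, 0.18, -0.43]]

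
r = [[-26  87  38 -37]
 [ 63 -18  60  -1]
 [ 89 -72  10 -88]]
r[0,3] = -37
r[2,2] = 10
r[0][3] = -37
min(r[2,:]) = -88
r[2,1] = -72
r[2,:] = [89, -72, 10, -88]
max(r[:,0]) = 89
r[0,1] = 87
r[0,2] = 38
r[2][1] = -72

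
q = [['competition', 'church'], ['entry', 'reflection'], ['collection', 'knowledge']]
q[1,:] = ['entry', 'reflection']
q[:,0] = ['competition', 'entry', 'collection']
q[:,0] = ['competition', 'entry', 'collection']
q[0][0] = 'competition'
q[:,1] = ['church', 'reflection', 'knowledge']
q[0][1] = 'church'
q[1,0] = 'entry'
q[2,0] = 'collection'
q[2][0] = 'collection'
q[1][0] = 'entry'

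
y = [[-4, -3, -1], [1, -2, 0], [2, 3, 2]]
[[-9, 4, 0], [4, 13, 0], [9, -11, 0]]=y@ [[2, 3, 0], [-1, -5, 0], [4, -1, 0]]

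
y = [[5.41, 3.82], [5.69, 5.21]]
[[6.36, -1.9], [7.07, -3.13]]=y @ [[0.95, 0.32],[0.32, -0.95]]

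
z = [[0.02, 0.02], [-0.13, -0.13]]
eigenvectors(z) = [[0.71, -0.15], [-0.71, 0.99]]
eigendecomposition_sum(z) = [[-0.00, -0.00], [0.0, 0.0]] + [[0.02,0.02], [-0.13,-0.13]]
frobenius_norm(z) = 0.19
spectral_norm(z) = 0.19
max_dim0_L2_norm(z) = 0.13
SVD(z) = [[-0.15, 0.99], [0.99, 0.15]] @ diag([0.18601075237738277, 1.1266695189579136e-17]) @ [[-0.71, -0.71], [-0.71, 0.71]]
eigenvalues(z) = [-0.0, -0.11]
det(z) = 0.00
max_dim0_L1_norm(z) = 0.15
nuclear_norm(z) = 0.19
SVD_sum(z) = [[0.02, 0.02], [-0.13, -0.13]] + [[-0.00,0.0],[-0.0,0.0]]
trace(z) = -0.11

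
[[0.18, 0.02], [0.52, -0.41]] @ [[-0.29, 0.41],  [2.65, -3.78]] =[[0.0, -0.0], [-1.24, 1.76]]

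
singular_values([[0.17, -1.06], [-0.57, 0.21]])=[1.13, 0.51]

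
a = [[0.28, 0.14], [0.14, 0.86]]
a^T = [[0.28, 0.14],[0.14, 0.86]]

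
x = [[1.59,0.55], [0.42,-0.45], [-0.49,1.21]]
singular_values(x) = [1.72, 1.4]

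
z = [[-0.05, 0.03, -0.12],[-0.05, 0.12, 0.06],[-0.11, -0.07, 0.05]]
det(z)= -0.003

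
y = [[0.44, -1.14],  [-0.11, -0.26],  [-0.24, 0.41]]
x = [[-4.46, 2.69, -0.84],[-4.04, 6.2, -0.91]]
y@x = [[2.64, -5.88, 0.67], [1.54, -1.91, 0.33], [-0.59, 1.9, -0.17]]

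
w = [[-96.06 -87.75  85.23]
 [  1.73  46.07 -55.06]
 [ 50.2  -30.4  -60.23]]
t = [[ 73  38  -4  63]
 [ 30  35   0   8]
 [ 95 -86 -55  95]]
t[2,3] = 95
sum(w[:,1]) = -72.08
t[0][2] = -4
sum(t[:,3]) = 166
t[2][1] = -86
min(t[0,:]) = -4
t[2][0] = 95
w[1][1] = 46.07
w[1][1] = 46.07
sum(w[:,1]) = -72.08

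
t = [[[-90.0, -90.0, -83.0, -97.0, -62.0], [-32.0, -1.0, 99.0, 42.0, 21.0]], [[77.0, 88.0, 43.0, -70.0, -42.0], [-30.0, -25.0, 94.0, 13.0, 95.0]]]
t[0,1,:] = [-32.0, -1.0, 99.0, 42.0, 21.0]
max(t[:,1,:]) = 99.0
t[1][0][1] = 88.0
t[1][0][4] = -42.0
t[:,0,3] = [-97.0, -70.0]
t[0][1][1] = -1.0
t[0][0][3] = -97.0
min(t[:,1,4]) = 21.0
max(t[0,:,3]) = 42.0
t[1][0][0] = 77.0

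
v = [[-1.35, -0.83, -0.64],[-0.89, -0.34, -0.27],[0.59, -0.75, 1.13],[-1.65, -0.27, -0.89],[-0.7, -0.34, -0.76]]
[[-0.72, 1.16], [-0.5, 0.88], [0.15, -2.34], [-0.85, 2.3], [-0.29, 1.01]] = v @ [[0.61, -1.18], [0.01, 1.09], [-0.18, -0.73]]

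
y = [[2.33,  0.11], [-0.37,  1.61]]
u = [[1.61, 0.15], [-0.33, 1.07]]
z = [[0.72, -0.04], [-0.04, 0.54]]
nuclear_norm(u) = 2.72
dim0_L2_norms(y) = [2.36, 1.61]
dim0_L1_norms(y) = [2.7, 1.72]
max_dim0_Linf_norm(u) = 1.61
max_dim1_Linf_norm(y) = 2.33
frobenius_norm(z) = 0.90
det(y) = 3.79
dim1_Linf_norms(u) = [1.61, 1.07]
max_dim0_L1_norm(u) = 1.94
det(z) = 0.39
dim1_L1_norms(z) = [0.76, 0.58]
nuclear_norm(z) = 1.26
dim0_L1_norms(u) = [1.94, 1.22]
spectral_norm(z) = 0.73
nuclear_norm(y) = 3.97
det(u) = 1.77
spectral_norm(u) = 1.65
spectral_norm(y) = 2.37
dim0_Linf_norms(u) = [1.61, 1.07]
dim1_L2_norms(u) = [1.62, 1.12]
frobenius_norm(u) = 1.97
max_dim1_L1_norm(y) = 2.44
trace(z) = 1.26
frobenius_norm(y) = 2.86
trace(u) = 2.68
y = u + z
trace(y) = 3.94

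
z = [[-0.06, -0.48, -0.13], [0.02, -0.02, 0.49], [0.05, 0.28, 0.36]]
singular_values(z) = [0.72, 0.44, 0.0]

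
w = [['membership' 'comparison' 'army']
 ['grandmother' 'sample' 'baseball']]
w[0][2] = 'army'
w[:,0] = ['membership', 'grandmother']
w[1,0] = 'grandmother'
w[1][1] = 'sample'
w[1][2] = 'baseball'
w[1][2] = 'baseball'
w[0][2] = 'army'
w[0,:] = ['membership', 'comparison', 'army']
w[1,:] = ['grandmother', 'sample', 'baseball']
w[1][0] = 'grandmother'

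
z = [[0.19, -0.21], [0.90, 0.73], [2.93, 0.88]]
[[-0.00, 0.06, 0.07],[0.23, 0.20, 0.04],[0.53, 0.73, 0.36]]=z@[[0.14, 0.26, 0.17], [0.14, -0.04, -0.16]]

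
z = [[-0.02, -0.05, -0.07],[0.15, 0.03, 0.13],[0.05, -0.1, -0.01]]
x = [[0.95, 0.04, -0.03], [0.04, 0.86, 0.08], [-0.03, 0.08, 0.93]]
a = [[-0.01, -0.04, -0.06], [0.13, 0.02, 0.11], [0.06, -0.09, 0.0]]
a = x @ z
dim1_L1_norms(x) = [1.02, 0.98, 1.04]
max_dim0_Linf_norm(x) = 0.95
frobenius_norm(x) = 1.59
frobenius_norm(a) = 0.22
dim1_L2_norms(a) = [0.07, 0.17, 0.11]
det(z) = 0.00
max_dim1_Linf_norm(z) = 0.15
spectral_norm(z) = 0.21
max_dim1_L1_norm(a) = 0.26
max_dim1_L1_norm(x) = 1.04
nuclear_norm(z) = 0.35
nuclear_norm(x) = 2.74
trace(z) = -0.00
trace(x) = 2.74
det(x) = 0.75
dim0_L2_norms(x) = [0.95, 0.86, 0.93]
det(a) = 0.00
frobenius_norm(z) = 0.25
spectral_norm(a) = 0.18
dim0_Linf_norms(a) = [0.13, 0.09, 0.11]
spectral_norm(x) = 0.98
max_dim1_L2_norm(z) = 0.2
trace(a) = 0.01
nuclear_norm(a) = 0.32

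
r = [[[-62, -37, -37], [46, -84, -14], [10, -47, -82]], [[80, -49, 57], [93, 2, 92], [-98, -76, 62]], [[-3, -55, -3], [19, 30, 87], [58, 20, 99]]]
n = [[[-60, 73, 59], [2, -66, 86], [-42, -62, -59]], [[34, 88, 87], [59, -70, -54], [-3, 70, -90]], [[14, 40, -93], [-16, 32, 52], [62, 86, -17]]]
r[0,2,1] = -47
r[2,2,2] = 99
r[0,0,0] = -62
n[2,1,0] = -16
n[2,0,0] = 14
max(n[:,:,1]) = 88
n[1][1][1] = -70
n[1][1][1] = -70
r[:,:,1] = [[-37, -84, -47], [-49, 2, -76], [-55, 30, 20]]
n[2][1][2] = 52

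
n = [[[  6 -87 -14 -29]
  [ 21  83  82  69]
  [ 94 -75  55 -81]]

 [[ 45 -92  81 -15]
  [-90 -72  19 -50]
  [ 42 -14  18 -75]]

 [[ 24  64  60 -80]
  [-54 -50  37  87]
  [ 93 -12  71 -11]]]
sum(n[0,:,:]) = 124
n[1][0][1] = -92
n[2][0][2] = 60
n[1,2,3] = -75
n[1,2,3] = -75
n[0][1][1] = 83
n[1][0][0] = 45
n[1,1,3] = -50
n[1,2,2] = 18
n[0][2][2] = 55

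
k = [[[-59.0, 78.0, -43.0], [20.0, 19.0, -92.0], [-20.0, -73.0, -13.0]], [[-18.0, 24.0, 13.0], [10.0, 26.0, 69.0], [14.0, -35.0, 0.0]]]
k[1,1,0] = 10.0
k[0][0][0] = -59.0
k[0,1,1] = 19.0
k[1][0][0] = -18.0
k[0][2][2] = -13.0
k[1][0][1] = 24.0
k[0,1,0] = 20.0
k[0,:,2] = [-43.0, -92.0, -13.0]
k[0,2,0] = -20.0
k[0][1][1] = 19.0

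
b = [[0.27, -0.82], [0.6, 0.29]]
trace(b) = 0.56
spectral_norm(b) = 0.87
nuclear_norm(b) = 1.53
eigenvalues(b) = [(0.28+0.7j), (0.28-0.7j)]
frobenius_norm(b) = 1.09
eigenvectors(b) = [[(0.76+0j), 0.76-0.00j],[(-0.01-0.65j), (-0.01+0.65j)]]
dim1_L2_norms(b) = [0.86, 0.67]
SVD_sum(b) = [[0.12,-0.84], [-0.03,0.20]] + [[0.15, 0.02], [0.63, 0.09]]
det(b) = 0.57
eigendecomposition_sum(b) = [[(0.13+0.35j), (-0.41+0.16j)], [(0.3-0.12j), 0.14+0.35j]] + [[0.13-0.35j, (-0.41-0.16j)], [0.30+0.12j, (0.14-0.35j)]]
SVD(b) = [[-0.97, 0.23], [0.23, 0.97]] @ diag([0.8736704862955601, 0.6527632659518148]) @ [[-0.14, 0.99], [0.99, 0.14]]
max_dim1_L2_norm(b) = 0.86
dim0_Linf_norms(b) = [0.6, 0.82]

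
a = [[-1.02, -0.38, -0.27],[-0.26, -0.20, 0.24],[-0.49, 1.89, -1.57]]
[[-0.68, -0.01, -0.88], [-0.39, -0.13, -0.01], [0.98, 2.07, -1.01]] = a @ [[0.76, -0.32, 0.56], [0.2, 0.94, 0.26], [-0.62, -0.09, 0.78]]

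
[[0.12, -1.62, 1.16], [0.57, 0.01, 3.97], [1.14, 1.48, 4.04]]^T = [[0.12, 0.57, 1.14], [-1.62, 0.01, 1.48], [1.16, 3.97, 4.04]]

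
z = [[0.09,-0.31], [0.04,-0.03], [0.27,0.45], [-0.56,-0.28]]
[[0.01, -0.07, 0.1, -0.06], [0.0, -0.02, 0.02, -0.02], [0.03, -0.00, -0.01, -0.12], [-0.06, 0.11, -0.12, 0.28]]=z @ [[0.11, -0.27, 0.33, -0.51], [-0.0, 0.16, -0.22, 0.03]]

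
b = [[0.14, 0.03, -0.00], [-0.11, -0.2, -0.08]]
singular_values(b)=[0.26, 0.1]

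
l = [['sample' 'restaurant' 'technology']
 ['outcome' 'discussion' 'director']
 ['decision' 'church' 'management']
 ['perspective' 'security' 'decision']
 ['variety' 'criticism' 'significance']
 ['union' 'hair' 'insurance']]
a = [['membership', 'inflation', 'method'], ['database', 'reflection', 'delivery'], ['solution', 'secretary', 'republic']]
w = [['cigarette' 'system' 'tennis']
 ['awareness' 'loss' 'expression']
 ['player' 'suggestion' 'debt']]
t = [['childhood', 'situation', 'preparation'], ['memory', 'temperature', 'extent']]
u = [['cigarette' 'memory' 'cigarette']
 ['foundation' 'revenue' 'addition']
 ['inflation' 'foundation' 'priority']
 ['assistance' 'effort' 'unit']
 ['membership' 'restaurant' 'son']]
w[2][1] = 'suggestion'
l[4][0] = 'variety'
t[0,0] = 'childhood'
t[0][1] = 'situation'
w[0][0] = 'cigarette'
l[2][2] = 'management'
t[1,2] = 'extent'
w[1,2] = 'expression'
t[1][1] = 'temperature'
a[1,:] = ['database', 'reflection', 'delivery']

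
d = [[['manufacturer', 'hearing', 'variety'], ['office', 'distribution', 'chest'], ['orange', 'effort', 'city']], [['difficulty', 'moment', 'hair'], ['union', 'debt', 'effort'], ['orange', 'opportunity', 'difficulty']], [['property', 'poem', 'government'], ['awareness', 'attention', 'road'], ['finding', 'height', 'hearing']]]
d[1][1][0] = 'union'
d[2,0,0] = 'property'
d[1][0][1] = 'moment'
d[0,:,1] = ['hearing', 'distribution', 'effort']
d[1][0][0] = 'difficulty'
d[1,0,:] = ['difficulty', 'moment', 'hair']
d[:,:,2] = [['variety', 'chest', 'city'], ['hair', 'effort', 'difficulty'], ['government', 'road', 'hearing']]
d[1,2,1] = 'opportunity'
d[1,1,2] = 'effort'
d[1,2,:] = ['orange', 'opportunity', 'difficulty']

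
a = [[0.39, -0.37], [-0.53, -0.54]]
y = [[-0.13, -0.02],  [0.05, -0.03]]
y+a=[[0.26,  -0.39], [-0.48,  -0.57]]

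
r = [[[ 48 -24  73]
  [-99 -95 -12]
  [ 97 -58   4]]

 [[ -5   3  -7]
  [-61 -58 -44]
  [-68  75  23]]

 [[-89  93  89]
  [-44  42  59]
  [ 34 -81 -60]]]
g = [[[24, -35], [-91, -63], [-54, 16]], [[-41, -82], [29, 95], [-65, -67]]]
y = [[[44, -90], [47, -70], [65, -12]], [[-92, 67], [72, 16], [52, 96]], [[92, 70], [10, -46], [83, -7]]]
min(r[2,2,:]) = -81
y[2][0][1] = 70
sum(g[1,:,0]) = -77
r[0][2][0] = 97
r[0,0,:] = [48, -24, 73]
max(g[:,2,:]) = 16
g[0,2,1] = 16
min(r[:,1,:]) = -99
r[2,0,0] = -89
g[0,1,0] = -91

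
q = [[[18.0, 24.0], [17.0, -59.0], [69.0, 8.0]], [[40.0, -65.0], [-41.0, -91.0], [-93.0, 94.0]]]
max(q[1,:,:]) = 94.0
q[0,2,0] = 69.0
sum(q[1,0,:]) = -25.0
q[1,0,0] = 40.0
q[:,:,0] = [[18.0, 17.0, 69.0], [40.0, -41.0, -93.0]]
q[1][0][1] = -65.0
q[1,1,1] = -91.0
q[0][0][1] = 24.0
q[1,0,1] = -65.0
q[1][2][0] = -93.0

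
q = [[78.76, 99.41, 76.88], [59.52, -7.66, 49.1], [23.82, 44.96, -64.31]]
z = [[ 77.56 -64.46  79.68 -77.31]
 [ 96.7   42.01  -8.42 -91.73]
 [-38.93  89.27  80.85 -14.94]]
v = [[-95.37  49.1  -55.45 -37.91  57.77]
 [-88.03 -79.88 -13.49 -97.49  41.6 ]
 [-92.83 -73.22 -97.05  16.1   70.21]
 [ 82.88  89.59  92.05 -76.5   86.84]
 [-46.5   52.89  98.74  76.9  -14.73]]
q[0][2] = 76.88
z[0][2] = 79.68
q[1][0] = 59.52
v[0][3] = -37.91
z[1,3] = -91.73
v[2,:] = [-92.83, -73.22, -97.05, 16.1, 70.21]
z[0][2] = 79.68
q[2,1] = 44.96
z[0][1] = -64.46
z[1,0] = 96.7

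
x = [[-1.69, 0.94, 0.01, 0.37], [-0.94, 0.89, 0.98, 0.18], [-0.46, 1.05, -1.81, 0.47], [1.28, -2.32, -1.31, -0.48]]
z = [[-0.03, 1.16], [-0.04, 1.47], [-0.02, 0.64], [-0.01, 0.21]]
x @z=[[0.01, -0.49], [-0.03, 0.88], [0.0, -0.05], [0.09, -2.86]]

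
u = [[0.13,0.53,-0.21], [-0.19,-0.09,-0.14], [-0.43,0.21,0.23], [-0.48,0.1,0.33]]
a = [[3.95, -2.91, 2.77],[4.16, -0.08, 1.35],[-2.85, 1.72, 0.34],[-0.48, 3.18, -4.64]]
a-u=[[3.82, -3.44, 2.98], [4.35, 0.01, 1.49], [-2.42, 1.51, 0.11], [0.0, 3.08, -4.97]]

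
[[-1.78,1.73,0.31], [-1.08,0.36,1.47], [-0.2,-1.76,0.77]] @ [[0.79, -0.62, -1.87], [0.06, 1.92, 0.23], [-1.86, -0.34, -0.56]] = [[-1.88, 4.32, 3.55], [-3.57, 0.86, 1.28], [-1.7, -3.52, -0.46]]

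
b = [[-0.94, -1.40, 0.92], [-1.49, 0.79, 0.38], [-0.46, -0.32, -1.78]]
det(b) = 5.94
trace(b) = -1.93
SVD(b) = [[-0.73, -0.3, 0.61], [-0.38, -0.58, -0.73], [0.57, -0.76, 0.31]] @ diag([2.14765805555453, 1.7322955196592738, 1.5961569813085876]) @ [[0.46, 0.25, -0.85], [0.86, 0.12, 0.5], [0.23, -0.96, -0.16]]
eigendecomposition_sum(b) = [[0.39+0.00j, -0.68-0.00j, (0.03+0j)], [-0.70+0.00j, (1.22+0j), -0.05+0.00j], [0.01+0.00j, -0.02-0.00j, 0j]] + [[(-0.67+0.29j), -0.36+0.18j, 0.45+1.01j], [-0.39+0.14j, -0.21+0.09j, (0.22+0.6j)], [(-0.24-0.58j), -0.15-0.32j, -0.89+0.36j]] + [[-0.67-0.29j, (-0.36-0.18j), (0.45-1.01j)], [-0.39-0.14j, (-0.21-0.09j), 0.22-0.60j], [-0.24+0.58j, (-0.15+0.32j), -0.89-0.36j]]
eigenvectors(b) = [[0.49+0.00j,0.69+0.00j,0.69-0.00j], [(-0.87+0j),0.40+0.03j,(0.4-0.03j)], [(0.02+0j),(-0.02+0.6j),-0.02-0.60j]]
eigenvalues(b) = [(1.61+0j), (-1.77+0.74j), (-1.77-0.74j)]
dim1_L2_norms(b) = [1.92, 1.73, 1.87]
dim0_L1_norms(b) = [2.89, 2.51, 3.08]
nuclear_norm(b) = 5.48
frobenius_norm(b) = 3.19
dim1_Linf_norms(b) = [1.4, 1.49, 1.78]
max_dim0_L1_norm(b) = 3.08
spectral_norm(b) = 2.15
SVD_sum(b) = [[-0.72, -0.40, 1.34], [-0.37, -0.20, 0.69], [0.56, 0.31, -1.04]] + [[-0.45,-0.06,-0.26], [-0.86,-0.12,-0.50], [-1.13,-0.16,-0.66]] + [[0.22, -0.94, -0.16], [-0.26, 1.11, 0.19], [0.11, -0.47, -0.08]]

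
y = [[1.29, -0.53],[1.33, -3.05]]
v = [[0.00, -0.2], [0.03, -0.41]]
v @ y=[[-0.27, 0.61], [-0.51, 1.23]]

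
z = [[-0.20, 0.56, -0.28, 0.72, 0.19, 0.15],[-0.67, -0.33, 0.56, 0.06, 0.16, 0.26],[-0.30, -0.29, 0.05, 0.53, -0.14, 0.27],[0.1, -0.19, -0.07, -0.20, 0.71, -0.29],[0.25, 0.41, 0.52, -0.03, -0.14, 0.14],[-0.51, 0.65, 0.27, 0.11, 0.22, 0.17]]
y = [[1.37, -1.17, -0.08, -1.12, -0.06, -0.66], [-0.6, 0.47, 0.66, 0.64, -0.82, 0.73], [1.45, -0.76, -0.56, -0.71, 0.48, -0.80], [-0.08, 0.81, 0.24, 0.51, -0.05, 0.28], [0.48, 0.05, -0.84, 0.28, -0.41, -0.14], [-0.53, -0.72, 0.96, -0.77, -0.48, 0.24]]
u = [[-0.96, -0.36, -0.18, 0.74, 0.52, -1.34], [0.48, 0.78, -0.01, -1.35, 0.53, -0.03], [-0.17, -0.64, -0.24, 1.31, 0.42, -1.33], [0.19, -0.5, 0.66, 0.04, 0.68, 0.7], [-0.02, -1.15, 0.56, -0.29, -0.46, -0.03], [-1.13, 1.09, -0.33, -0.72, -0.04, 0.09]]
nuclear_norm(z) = 4.55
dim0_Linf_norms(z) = [0.67, 0.65, 0.56, 0.72, 0.71, 0.29]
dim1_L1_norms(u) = [4.1, 3.18, 4.11, 2.77, 2.51, 3.4]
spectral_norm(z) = 1.32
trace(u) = -0.75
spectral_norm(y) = 3.40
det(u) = -0.01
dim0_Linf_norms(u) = [1.13, 1.15, 0.66, 1.35, 0.68, 1.34]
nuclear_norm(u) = 8.54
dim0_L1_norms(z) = [2.03, 2.43, 1.75, 1.65, 1.56, 1.28]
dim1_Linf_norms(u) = [1.34, 1.35, 1.33, 0.7, 1.15, 1.13]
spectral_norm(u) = 2.99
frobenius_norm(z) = 2.14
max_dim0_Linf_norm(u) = 1.35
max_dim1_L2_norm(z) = 1.0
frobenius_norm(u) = 4.18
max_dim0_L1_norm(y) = 4.51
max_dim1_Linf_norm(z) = 0.72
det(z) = 0.00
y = u @ z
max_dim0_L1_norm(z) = 2.43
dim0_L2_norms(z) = [0.95, 1.06, 0.86, 0.93, 0.81, 0.54]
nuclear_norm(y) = 7.17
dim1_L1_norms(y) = [4.46, 3.92, 4.76, 1.97, 2.2, 3.7]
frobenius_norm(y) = 4.10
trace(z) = -0.65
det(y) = -0.00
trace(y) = 1.62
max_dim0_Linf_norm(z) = 0.72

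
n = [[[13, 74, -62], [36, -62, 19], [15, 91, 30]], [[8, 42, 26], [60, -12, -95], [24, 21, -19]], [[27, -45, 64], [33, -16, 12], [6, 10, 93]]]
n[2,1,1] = -16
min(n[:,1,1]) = -62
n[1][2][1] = 21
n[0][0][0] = 13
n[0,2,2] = 30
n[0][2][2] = 30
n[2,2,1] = 10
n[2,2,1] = 10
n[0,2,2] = 30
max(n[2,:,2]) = 93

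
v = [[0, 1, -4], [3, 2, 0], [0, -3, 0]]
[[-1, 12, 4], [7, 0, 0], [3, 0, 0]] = v@[[3, 0, 0], [-1, 0, 0], [0, -3, -1]]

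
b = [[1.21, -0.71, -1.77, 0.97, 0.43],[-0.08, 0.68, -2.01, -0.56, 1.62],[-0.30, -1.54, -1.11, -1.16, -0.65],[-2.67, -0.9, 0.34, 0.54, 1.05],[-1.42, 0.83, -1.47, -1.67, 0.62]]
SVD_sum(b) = [[-0.17, 0.02, -0.24, -0.14, 0.15], [-1.1, 0.14, -1.53, -0.91, 0.97], [-0.46, 0.06, -0.64, -0.38, 0.41], [-0.58, 0.07, -0.81, -0.48, 0.51], [-1.24, 0.16, -1.74, -1.03, 1.1]] + [[1.56,0.17,-1.13,-0.01,-0.04],[0.91,0.1,-0.66,-0.0,-0.02],[0.23,0.03,-0.17,-0.00,-0.01],[-1.99,-0.22,1.43,0.01,0.05],[-0.18,-0.02,0.13,0.0,0.0]] + [[-0.12, -1.19, -0.35, 0.56, 0.0], [0.03, 0.26, 0.08, -0.12, -0.00], [-0.11, -1.02, -0.30, 0.48, 0.0], [-0.1, -1.01, -0.30, 0.47, 0.0], [0.08, 0.78, 0.23, -0.37, -0.00]] + [[0.00, 0.22, 0.01, 0.48, 0.44], [0.0, 0.27, 0.02, 0.57, 0.53], [-0.00, -0.56, -0.04, -1.22, -1.12], [0.0, 0.25, 0.02, 0.53, 0.49], [-0.00, -0.17, -0.01, -0.37, -0.34]] + [[-0.06, 0.06, -0.07, 0.08, -0.12], [0.08, -0.08, 0.09, -0.1, 0.15], [0.03, -0.04, 0.04, -0.05, 0.07], [-0.0, 0.00, -0.00, 0.0, -0.00], [-0.07, 0.08, -0.09, 0.10, -0.14]]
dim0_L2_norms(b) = [3.27, 2.2, 3.27, 2.38, 2.17]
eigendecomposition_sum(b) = [[0.74+0.69j, (-0.21+0.12j), (-0.43-0.02j), (0.64-0.37j), (0.12-0.39j)],  [(-0.04+0.14j), (-0.03-0.02j), (-0.02-0.06j), (0.09+0.06j), (0.06-0.01j)],  [(0.14-0.62j), 0.13+0.08j, (0.12+0.24j), (-0.41-0.23j), (-0.25+0.06j)],  [(-1.35+0.78j), (-0.08-0.36j), 0.23-0.62j, 0.26+1.11j, 0.52+0.35j],  [(-0.47-0.5j), 0.15-0.07j, (0.29+0.04j), -0.45+0.22j, -0.10+0.26j]] + [[(0.74-0.69j), -0.21-0.12j, (-0.43+0.02j), (0.64+0.37j), 0.12+0.39j], [(-0.04-0.14j), (-0.03+0.02j), -0.02+0.06j, 0.09-0.06j, (0.06+0.01j)], [0.14+0.62j, 0.13-0.08j, (0.12-0.24j), -0.41+0.23j, (-0.25-0.06j)], [-1.35-0.78j, -0.08+0.36j, 0.23+0.62j, 0.26-1.11j, (0.52-0.35j)], [-0.47+0.50j, (0.15+0.07j), 0.29-0.04j, -0.45-0.22j, (-0.1-0.26j)]] + [[-0.18+0.00j, (-0.65+0j), -0.90-0.00j, -0.27+0.00j, 0.28-0.00j], [(-0.13+0j), -0.49+0.00j, (-0.68-0j), (-0.2+0j), (0.21-0j)], [(-0.41+0j), -1.48+0.00j, -2.04-0.00j, -0.60+0.00j, (0.63-0j)], [-0.06+0.00j, (-0.21+0j), -0.29-0.00j, (-0.09+0j), (0.09-0j)], [-0.28+0.00j, (-1.02+0j), -1.41-0.00j, -0.42+0.00j, (0.43-0j)]] + [[(-0.1-0j), 0.21+0.00j, (0.11+0j), (0.02-0j), (-0.2-0j)], [(0.1+0j), -0.20-0.00j, (-0.1-0j), (-0.01+0j), (0.19+0j)], [-0.15-0.00j, 0.31+0.00j, 0.16+0.00j, 0.02-0.00j, -0.29-0.00j], [(0.1+0j), (-0.19-0j), -0.10-0.00j, -0.01+0.00j, 0.18+0.00j], [(-0.24-0j), (0.48+0j), (0.25+0j), (0.03-0j), (-0.45-0j)]] + [[0j, 0.15+0.00j, (-0.12-0j), -0.06-0.00j, (0.12+0j)], [0.04+0.00j, (1.43+0j), -1.18-0.00j, -0.53-0.00j, 1.11+0.00j], [-0.02-0.00j, (-0.64-0j), (0.53+0j), 0.23+0.00j, -0.50-0.00j], [(-0.01-0j), -0.33-0.00j, 0.27+0.00j, (0.12+0j), (-0.25-0j)], [(0.03+0j), 1.07+0.00j, -0.89-0.00j, -0.39-0.00j, (0.83+0j)]]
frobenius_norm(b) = 6.05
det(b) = 25.76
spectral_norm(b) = 3.84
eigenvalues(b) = [(1+2.27j), (1-2.27j), (-2.36+0j), (-0.61+0j), (2.91+0j)]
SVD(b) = [[0.09, -0.58, -0.58, 0.31, 0.47], [0.60, -0.34, 0.13, 0.37, -0.61], [0.25, -0.09, -0.5, -0.78, -0.27], [0.32, 0.73, -0.49, 0.34, 0.01], [0.68, 0.07, 0.38, -0.24, 0.57]] @ diag([3.8392072320415944, 3.346422832414542, 2.3413986366760082, 2.249127065679817, 0.3806861210135997]) @ [[-0.48, 0.06, -0.66, -0.39, 0.42], [-0.81, -0.09, 0.58, 0.0, 0.02], [0.09, 0.87, 0.26, -0.41, -0.00], [0.0, 0.32, 0.02, 0.7, 0.64], [-0.34, 0.36, -0.39, 0.44, -0.64]]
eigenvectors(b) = [[(-0.14-0.46j), (-0.14+0.46j), (-0.33+0j), (-0.32+0j), (0.08+0j)], [0.05-0.05j, 0.05+0.05j, -0.25+0.00j, (0.3+0j), 0.74+0.00j], [-0.21+0.23j, -0.21-0.23j, -0.75+0.00j, (-0.46+0j), -0.33+0.00j], [(0.75+0j), (0.75-0j), -0.11+0.00j, 0.29+0.00j, (-0.17+0j)], [0.07+0.32j, 0.07-0.32j, -0.51+0.00j, -0.72+0.00j, (0.56+0j)]]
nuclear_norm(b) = 12.16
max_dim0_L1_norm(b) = 6.7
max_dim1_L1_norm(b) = 6.01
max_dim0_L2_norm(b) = 3.27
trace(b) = 1.94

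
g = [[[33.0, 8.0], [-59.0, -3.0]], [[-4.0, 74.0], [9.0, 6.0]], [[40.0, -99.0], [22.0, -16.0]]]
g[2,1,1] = -16.0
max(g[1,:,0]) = 9.0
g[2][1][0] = 22.0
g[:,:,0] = [[33.0, -59.0], [-4.0, 9.0], [40.0, 22.0]]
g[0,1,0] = -59.0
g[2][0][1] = -99.0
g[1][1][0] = 9.0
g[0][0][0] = 33.0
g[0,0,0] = 33.0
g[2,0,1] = -99.0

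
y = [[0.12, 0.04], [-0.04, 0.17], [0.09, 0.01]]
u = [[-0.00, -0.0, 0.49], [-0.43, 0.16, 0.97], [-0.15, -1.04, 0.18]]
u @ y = [[0.04, 0.0], [0.03, 0.02], [0.04, -0.18]]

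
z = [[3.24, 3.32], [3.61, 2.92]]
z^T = [[3.24, 3.61], [3.32, 2.92]]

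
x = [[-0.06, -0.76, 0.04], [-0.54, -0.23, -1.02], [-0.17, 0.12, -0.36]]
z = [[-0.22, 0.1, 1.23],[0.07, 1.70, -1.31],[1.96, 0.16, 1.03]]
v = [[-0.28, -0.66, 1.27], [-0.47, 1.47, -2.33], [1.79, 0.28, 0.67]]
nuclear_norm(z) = 5.45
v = z + x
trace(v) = 1.86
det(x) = -0.00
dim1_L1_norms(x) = [0.86, 1.79, 0.65]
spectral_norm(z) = 2.51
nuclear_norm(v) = 5.28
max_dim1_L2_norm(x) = 1.18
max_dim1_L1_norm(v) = 4.27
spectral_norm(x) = 1.24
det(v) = -1.42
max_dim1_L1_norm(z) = 3.15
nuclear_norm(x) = 2.02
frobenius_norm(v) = 3.70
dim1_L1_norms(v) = [2.21, 4.27, 2.74]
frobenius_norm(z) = 3.33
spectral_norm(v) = 3.20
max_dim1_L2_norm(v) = 2.79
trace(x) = -0.65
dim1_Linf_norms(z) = [1.23, 1.7, 1.96]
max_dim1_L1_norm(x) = 1.79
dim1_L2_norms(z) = [1.25, 2.15, 2.22]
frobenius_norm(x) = 1.46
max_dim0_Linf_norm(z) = 1.96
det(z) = -4.78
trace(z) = 2.51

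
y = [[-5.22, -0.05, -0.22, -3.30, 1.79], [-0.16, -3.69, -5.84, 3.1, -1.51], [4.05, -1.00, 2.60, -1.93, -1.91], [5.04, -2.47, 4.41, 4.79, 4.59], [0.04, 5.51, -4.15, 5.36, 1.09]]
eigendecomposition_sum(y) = [[(0.07+0j),(0.02+0j),0.01+0.00j,0.17+0.00j,0.12+0.00j], [0.77+0.00j,0.26+0.00j,(0.15+0j),1.87+0.00j,(1.4+0j)], [-1.53-0.00j,(-0.51-0j),-0.29-0.00j,(-3.7-0j),(-2.78-0j)], [1.23+0.00j,0.41+0.00j,0.23+0.00j,(2.97+0j),(2.23+0j)], [2.60+0.00j,(0.86+0j),(0.49+0j),(6.27+0j),4.71+0.00j]] + [[(-1.53-0.9j), -0.40-2.77j, 1.72-1.39j, (-0.94-0.05j), (1.61+0.05j)], [0.32+1.65j, (-1.72+2.01j), (-2.06-0.35j), (0.55+0.69j), (-0.97-1.18j)], [(0.66+0.95j), (-0.53+1.75j), (-1.4+0.35j), (0.54+0.28j), -0.94-0.48j], [(-0.22+0.93j), (-1.36+0.65j), (-0.98-0.66j), (0.13+0.49j), (-0.23-0.84j)], [1.01-1.14j, (2.39+0.12j), (0.89+1.67j), (0.19-0.78j), -0.31+1.35j]] + [[(-1.53+0.9j), (-0.4+2.77j), (1.72+1.39j), (-0.94+0.05j), (1.61-0.05j)],[(0.32-1.65j), (-1.72-2.01j), (-2.06+0.35j), 0.55-0.69j, -0.97+1.18j],[(0.66-0.95j), -0.53-1.75j, (-1.4-0.35j), 0.54-0.28j, (-0.94+0.48j)],[(-0.22-0.93j), -1.36-0.65j, (-0.98+0.66j), (0.13-0.49j), -0.23+0.84j],[1.01+1.14j, (2.39-0.12j), (0.89-1.67j), 0.19+0.78j, (-0.31-1.35j)]] + [[-1.12+1.51j,  0.36+0.63j,  -1.83+1.70j,  -0.80-0.29j,  -0.78+0.91j], [-0.78-0.38j,  -0.26+0.22j,  (-0.94-0.69j),  0.06-0.39j,  (-0.48-0.28j)], [2.14-0.15j,  0.28-0.78j,  (2.84+0.32j),  0.34+0.90j,  (1.37-0j)], [2.12-1.17j,  -0.08-0.94j,  3.07-1.02j,  (0.78+0.77j),  (1.41-0.66j)], [(-2.29+0.82j),  -0.07+0.94j,  (-3.21+0.51j),  -0.65-0.88j,  -1.50+0.42j]] + [[-1.12-1.51j, (0.36-0.63j), -1.83-1.70j, -0.80+0.29j, (-0.78-0.91j)], [(-0.78+0.38j), -0.26-0.22j, -0.94+0.69j, (0.06+0.39j), -0.48+0.28j], [2.14+0.15j, 0.28+0.78j, (2.84-0.32j), 0.34-0.90j, 1.37+0.00j], [(2.12+1.17j), (-0.08+0.94j), 3.07+1.02j, 0.78-0.77j, 1.41+0.66j], [(-2.29-0.82j), -0.07-0.94j, (-3.21-0.51j), (-0.65+0.88j), (-1.5-0.42j)]]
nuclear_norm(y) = 34.43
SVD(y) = [[-0.37, 0.32, 0.25, 0.58, -0.6], [-0.21, -0.43, -0.82, 0.25, -0.20], [0.33, 0.25, -0.21, -0.55, -0.69], [0.82, -0.25, 0.1, 0.49, -0.12], [-0.2, -0.76, 0.47, -0.24, -0.33]] @ diag([10.957854473209608, 10.193356401186735, 7.019549794631012, 5.59837535662126, 0.660321640882091]) @ [[0.68, -0.24, 0.6, 0.25, 0.23], [-0.19, -0.22, 0.51, -0.80, -0.12], [-0.21, 0.79, 0.38, 0.01, 0.44], [-0.51, -0.52, 0.03, 0.18, 0.66], [-0.45, -0.06, 0.48, 0.51, -0.55]]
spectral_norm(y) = 10.96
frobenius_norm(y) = 17.47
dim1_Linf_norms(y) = [5.22, 5.84, 4.05, 5.04, 5.51]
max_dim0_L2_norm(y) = 8.81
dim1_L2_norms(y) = [6.43, 7.72, 5.62, 9.74, 8.8]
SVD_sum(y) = [[-2.77,0.99,-2.46,-1.04,-0.95], [-1.55,0.56,-1.38,-0.58,-0.53], [2.45,-0.88,2.18,0.92,0.84], [6.07,-2.18,5.39,2.28,2.09], [-1.49,0.53,-1.32,-0.56,-0.51]] + [[-0.62, -0.73, 1.68, -2.66, -0.4], [0.83, 0.97, -2.25, 3.56, 0.53], [-0.48, -0.56, 1.30, -2.06, -0.31], [0.48, 0.56, -1.3, 2.06, 0.31], [1.45, 1.7, -3.94, 6.23, 0.93]] + [[-0.36,1.36,0.66,0.02,0.75], [1.20,-4.51,-2.18,-0.05,-2.5], [0.32,-1.18,-0.57,-0.01,-0.65], [-0.15,0.57,0.28,0.01,0.32], [-0.69,2.58,1.25,0.03,1.43]] + [[-1.65,-1.70,0.09,0.58,2.17], [-0.70,-0.72,0.04,0.25,0.92], [1.55,1.59,-0.09,-0.55,-2.04], [-1.39,-1.43,0.08,0.49,1.83], [0.67,0.69,-0.04,-0.23,-0.88]] + [[0.18, 0.02, -0.19, -0.20, 0.22], [0.06, 0.01, -0.06, -0.07, 0.07], [0.21, 0.03, -0.22, -0.23, 0.25], [0.04, 0.0, -0.04, -0.04, 0.04], [0.10, 0.01, -0.1, -0.11, 0.12]]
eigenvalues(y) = [(7.72+0j), (-4.82+3.29j), (-4.82-3.29j), (0.75+3.23j), (0.75-3.23j)]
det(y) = 2898.47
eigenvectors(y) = [[(0.02+0j), 0.55+0.00j, (0.55-0j), (-0.34+0.23j), (-0.34-0.23j)],[(0.23+0j), (-0.34-0.39j), -0.34+0.39j, (-0.13-0.14j), -0.13+0.14j],[(-0.46+0j), (-0.32-0.15j), -0.32+0.15j, (0.45+0.13j), (0.45-0.13j)],[(0.37+0j), -0.09-0.28j, -0.09+0.28j, (0.53-0.09j), (0.53+0.09j)],[(0.78+0j), (-0.09+0.46j), -0.09-0.46j, (-0.54+0j), -0.54-0.00j]]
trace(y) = -0.43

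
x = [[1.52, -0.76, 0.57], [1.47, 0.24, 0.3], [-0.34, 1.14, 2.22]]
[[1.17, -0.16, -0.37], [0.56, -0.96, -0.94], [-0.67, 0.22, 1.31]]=x@[[0.46, -0.61, -0.71], [-0.57, -0.73, -0.41], [0.06, 0.38, 0.69]]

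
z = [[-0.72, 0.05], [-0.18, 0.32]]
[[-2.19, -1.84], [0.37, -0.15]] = z@[[3.25,  2.62],  [2.98,  1.01]]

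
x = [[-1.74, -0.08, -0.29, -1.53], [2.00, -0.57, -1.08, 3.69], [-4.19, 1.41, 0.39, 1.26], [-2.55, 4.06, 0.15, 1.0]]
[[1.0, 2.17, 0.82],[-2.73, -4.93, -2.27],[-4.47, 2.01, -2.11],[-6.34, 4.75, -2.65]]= x @ [[0.40, -0.4, 0.17], [-1.05, 1.17, -0.37], [0.13, -0.18, 0.12], [-1.08, -0.99, -0.73]]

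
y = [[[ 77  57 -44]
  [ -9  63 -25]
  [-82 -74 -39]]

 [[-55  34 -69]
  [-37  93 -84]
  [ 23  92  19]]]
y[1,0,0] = -55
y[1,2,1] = 92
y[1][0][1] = 34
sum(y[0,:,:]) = -76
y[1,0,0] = -55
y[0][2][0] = -82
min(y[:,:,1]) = -74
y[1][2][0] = 23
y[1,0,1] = 34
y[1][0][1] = 34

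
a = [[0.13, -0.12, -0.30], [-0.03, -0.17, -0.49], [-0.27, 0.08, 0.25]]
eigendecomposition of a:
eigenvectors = [[0.51, -0.37, 0.03], [0.55, -0.93, -0.92], [-0.66, -0.06, 0.38]]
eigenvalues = [0.39, -0.21, 0.03]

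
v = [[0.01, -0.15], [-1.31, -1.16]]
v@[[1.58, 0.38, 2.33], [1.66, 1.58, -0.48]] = [[-0.23, -0.23, 0.1], [-4.00, -2.33, -2.5]]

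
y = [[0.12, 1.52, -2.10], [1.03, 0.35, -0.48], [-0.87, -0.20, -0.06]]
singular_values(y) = [2.69, 1.29, 0.15]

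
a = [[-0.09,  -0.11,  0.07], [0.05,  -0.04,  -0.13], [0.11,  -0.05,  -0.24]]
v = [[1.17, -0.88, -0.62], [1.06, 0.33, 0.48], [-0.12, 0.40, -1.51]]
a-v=[[-1.26, 0.77, 0.69], [-1.01, -0.37, -0.61], [0.23, -0.45, 1.27]]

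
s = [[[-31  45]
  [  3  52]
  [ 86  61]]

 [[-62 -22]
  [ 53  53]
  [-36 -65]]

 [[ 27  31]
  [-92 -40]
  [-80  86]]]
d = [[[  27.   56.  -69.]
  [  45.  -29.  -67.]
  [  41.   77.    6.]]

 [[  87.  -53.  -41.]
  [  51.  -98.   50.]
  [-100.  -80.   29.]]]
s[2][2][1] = 86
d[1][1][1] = -98.0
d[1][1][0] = 51.0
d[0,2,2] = 6.0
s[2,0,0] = 27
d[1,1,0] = 51.0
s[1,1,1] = 53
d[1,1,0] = 51.0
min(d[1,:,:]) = -100.0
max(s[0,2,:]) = 86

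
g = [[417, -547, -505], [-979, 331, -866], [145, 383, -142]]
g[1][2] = -866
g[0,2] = -505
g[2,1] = 383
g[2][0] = 145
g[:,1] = [-547, 331, 383]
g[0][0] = 417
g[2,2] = -142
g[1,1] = 331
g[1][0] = -979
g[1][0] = -979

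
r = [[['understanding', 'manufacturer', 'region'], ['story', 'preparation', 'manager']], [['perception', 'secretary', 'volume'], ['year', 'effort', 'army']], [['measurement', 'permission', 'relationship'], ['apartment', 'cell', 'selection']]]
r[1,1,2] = 'army'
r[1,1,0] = 'year'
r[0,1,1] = 'preparation'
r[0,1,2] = 'manager'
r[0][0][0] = 'understanding'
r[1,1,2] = 'army'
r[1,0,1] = 'secretary'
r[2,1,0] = 'apartment'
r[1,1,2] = 'army'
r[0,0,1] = 'manufacturer'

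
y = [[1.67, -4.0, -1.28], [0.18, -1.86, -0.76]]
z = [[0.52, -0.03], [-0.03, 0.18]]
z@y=[[0.86, -2.02, -0.64], [-0.02, -0.21, -0.1]]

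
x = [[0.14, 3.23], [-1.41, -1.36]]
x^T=[[0.14, -1.41], [3.23, -1.36]]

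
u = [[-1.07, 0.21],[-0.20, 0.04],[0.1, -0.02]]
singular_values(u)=[1.11, 0.0]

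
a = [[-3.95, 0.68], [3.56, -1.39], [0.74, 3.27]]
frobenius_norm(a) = 6.47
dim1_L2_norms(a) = [4.01, 3.82, 3.35]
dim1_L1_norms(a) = [4.63, 4.95, 4.01]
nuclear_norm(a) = 8.91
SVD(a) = [[-0.72, -0.14], [0.69, -0.09], [-0.04, 0.99]] @ diag([5.5131498283874985, 3.3935643458981137]) @ [[0.96, -0.29], [0.29, 0.96]]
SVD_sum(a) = [[-3.81, 1.15], [3.65, -1.10], [-0.22, 0.07]] + [[-0.14, -0.47], [-0.09, -0.29], [0.96, 3.2]]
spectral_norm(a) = 5.51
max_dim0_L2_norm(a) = 5.37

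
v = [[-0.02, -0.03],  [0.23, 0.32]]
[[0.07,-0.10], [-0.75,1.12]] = v @ [[-0.82, 2.85], [-1.75, 1.45]]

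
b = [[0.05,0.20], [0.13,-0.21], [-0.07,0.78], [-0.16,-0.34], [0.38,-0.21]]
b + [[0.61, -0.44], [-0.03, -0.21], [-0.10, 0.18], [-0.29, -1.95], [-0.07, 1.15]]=[[0.66, -0.24],[0.10, -0.42],[-0.17, 0.96],[-0.45, -2.29],[0.31, 0.94]]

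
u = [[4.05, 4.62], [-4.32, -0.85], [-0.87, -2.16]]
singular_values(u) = [7.48, 2.57]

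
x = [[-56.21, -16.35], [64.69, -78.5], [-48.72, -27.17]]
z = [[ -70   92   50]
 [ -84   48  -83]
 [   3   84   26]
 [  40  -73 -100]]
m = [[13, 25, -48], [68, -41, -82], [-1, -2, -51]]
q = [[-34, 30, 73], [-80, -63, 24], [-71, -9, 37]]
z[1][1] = 48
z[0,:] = [-70, 92, 50]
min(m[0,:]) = -48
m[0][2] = -48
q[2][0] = -71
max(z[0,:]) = 92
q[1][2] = 24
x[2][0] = -48.72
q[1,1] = -63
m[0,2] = -48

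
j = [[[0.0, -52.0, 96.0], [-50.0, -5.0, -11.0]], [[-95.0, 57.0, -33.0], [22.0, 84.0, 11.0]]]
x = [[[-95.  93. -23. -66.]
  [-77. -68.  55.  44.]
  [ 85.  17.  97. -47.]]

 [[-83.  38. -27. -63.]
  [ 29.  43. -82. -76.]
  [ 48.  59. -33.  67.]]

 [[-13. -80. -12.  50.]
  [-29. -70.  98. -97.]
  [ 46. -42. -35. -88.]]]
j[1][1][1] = 84.0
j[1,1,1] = 84.0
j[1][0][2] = -33.0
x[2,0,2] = -12.0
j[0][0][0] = 0.0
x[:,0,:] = [[-95.0, 93.0, -23.0, -66.0], [-83.0, 38.0, -27.0, -63.0], [-13.0, -80.0, -12.0, 50.0]]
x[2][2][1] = -42.0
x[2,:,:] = [[-13.0, -80.0, -12.0, 50.0], [-29.0, -70.0, 98.0, -97.0], [46.0, -42.0, -35.0, -88.0]]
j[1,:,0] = [-95.0, 22.0]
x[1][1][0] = 29.0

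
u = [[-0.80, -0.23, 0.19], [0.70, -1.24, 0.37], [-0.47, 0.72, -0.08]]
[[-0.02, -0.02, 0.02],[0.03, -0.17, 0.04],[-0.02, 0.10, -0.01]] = u @ [[0.03, -0.01, -0.0], [-0.01, 0.13, -0.0], [-0.0, -0.0, 0.12]]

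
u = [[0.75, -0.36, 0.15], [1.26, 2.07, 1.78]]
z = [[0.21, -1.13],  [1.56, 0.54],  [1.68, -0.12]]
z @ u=[[-1.27, -2.41, -1.98],[1.85, 0.56, 1.2],[1.11, -0.85, 0.04]]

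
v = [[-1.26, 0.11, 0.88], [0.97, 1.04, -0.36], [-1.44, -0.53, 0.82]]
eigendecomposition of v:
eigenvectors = [[-0.18, 0.7, 0.54], [0.79, -0.29, -0.23], [-0.59, 0.65, 0.81]]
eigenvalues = [1.08, -0.48, -0.0]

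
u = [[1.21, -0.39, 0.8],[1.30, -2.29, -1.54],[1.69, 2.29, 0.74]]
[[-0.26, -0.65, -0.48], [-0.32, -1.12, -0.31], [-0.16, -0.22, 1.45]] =u@[[-0.17, -0.45, 0.22], [0.07, 0.24, 0.67], [-0.04, -0.01, -0.61]]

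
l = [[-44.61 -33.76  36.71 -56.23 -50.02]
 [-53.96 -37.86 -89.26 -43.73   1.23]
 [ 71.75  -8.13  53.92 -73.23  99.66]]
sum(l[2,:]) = 143.96999999999997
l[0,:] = [-44.61, -33.76, 36.71, -56.23, -50.02]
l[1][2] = -89.26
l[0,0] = -44.61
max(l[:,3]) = -43.73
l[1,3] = -43.73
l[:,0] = [-44.61, -53.96, 71.75]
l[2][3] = -73.23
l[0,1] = -33.76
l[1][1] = -37.86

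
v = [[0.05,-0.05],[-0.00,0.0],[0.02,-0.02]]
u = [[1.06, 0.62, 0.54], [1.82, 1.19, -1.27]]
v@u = [[-0.04, -0.03, 0.09], [0.00, 0.00, 0.00], [-0.02, -0.01, 0.04]]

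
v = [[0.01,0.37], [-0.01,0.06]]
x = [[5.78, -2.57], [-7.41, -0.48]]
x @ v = [[0.08, 1.98], [-0.07, -2.77]]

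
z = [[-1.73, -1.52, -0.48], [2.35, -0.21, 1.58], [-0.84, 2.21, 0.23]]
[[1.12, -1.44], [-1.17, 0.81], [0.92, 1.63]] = z @ [[-0.83, 0.07],[0.05, 0.71],[0.5, 0.50]]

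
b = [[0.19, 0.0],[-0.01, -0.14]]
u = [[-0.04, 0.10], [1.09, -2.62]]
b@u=[[-0.01, 0.02], [-0.15, 0.37]]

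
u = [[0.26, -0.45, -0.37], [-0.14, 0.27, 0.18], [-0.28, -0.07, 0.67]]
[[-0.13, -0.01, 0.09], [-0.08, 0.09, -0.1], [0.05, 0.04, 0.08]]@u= [[-0.06, 0.05, 0.11],[-0.01, 0.07, -0.02],[-0.02, -0.02, 0.04]]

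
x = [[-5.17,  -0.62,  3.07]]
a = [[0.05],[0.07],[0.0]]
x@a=[[-0.30]]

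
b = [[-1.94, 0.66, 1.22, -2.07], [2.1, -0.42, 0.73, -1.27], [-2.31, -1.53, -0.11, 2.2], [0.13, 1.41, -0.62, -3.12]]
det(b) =22.660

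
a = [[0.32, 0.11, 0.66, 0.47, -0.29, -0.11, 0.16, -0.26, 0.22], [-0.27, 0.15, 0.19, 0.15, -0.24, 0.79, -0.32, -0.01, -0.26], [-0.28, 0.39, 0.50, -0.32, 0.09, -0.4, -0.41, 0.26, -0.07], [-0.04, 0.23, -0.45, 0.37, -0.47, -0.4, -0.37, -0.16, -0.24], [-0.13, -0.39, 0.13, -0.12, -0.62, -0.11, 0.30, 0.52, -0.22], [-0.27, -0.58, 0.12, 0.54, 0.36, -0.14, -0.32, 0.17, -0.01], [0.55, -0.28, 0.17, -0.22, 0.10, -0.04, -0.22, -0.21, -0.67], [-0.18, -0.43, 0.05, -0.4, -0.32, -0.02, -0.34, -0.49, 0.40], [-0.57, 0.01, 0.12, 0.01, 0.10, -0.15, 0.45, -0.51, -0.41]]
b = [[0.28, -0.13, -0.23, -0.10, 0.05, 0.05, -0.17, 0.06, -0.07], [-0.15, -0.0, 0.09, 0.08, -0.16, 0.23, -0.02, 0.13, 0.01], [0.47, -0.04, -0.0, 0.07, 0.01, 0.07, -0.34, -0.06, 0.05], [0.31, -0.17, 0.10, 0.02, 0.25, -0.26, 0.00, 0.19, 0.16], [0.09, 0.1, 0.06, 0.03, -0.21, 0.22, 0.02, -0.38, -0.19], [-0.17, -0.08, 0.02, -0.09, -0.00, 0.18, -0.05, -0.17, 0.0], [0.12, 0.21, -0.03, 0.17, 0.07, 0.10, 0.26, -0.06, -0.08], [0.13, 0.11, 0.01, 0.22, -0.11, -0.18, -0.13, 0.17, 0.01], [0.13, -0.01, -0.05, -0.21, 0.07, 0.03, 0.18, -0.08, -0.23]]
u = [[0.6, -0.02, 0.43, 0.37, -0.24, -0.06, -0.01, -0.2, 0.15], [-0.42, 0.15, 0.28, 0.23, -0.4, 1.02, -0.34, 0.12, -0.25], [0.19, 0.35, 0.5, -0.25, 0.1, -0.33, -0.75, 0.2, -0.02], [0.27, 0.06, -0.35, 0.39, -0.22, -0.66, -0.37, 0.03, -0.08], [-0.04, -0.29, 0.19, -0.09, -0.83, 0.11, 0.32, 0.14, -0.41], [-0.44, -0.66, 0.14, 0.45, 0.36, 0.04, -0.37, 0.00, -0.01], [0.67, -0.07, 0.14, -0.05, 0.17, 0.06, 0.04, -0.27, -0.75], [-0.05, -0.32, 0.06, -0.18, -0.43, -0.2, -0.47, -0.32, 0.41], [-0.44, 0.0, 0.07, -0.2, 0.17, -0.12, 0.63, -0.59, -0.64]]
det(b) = -0.00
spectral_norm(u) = 1.61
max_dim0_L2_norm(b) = 0.71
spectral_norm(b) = 0.85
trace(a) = -0.54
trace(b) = 0.47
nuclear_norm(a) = 9.01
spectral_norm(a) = 1.01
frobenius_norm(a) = 3.00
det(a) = 1.01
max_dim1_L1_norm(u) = 3.21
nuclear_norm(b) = 3.45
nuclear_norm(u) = 9.08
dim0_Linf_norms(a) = [0.57, 0.58, 0.66, 0.54, 0.62, 0.79, 0.45, 0.52, 0.67]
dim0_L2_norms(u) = [1.22, 0.88, 0.85, 0.83, 1.16, 1.29, 1.29, 0.8, 1.18]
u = a + b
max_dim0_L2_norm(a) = 1.01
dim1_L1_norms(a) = [2.6, 2.38, 2.72, 2.73, 2.54, 2.51, 2.46, 2.63, 2.33]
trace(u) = -0.07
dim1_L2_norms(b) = [0.45, 0.36, 0.6, 0.57, 0.54, 0.33, 0.43, 0.41, 0.4]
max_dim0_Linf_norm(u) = 1.02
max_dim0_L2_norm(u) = 1.29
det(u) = 0.56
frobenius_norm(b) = 1.39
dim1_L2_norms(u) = [0.9, 1.31, 1.09, 0.99, 1.06, 1.06, 1.07, 0.93, 1.2]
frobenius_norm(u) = 3.22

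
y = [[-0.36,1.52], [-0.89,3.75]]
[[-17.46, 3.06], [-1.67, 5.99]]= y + [[-17.1, 1.54], [-0.78, 2.24]]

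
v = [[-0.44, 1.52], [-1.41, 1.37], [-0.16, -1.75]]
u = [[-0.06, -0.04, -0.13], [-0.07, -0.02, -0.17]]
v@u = [[-0.08, -0.01, -0.2], [-0.01, 0.03, -0.05], [0.13, 0.04, 0.32]]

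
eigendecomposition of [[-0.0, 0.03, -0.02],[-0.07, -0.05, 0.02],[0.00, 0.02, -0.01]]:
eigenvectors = [[(-0.25-0.49j), -0.25+0.49j, -0.17+0.00j], [(0.76+0j), 0.76-0.00j, 0.54+0.00j], [(-0.18-0.3j), (-0.18+0.3j), (0.83+0j)]]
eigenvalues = [(-0.03+0.04j), (-0.03-0.04j), 0j]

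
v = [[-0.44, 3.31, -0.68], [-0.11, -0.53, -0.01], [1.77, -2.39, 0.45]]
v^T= [[-0.44,-0.11,1.77], [3.31,-0.53,-2.39], [-0.68,-0.01,0.45]]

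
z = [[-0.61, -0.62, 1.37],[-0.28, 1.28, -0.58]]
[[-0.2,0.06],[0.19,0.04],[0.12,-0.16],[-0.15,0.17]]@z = [[0.11,0.2,-0.31], [-0.13,-0.07,0.24], [-0.03,-0.28,0.26], [0.04,0.31,-0.30]]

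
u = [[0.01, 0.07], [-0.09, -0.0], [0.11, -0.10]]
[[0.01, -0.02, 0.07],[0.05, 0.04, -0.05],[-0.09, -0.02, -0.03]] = u @ [[-0.59, -0.44, 0.60], [0.25, -0.29, 0.93]]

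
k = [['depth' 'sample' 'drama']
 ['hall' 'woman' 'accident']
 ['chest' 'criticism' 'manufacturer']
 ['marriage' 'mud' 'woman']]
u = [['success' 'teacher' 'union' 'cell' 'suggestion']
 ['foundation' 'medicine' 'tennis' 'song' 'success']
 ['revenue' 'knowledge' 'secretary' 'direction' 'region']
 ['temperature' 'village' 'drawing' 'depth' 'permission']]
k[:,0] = ['depth', 'hall', 'chest', 'marriage']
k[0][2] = 'drama'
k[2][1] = 'criticism'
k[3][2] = 'woman'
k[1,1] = 'woman'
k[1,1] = 'woman'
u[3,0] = 'temperature'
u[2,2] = 'secretary'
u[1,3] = 'song'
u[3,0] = 'temperature'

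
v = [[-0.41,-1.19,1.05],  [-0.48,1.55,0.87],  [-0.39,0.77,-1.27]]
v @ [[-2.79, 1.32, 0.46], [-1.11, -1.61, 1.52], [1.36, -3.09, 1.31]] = [[3.89, -1.87, -0.62], [0.8, -5.82, 3.27], [-1.49, 2.17, -0.67]]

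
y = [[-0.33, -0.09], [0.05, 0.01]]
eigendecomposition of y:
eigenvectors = [[-0.99, 0.27],  [0.15, -0.96]]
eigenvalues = [-0.32, -0.0]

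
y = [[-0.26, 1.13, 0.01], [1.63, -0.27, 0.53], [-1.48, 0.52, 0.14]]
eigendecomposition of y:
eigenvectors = [[0.49+0.00j,-0.43-0.20j,(-0.43+0.2j)], [-0.69+0.00j,(-0.34-0.26j),(-0.34+0.26j)], [0.54+0.00j,0.77+0.00j,0.77-0.00j]]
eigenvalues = [(-1.84+0j), (0.73+0.21j), (0.73-0.21j)]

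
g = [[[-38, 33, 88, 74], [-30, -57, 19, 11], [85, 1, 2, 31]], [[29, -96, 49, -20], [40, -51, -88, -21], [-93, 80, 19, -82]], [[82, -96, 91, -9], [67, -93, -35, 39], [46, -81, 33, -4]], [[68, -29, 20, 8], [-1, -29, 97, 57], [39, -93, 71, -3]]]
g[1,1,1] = -51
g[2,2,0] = 46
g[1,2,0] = -93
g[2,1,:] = [67, -93, -35, 39]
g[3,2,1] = -93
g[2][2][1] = -81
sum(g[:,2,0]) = 77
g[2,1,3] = 39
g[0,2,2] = 2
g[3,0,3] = 8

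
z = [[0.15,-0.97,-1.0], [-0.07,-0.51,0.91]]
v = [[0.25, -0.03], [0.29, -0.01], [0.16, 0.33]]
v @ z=[[0.04, -0.23, -0.28], [0.04, -0.28, -0.3], [0.00, -0.32, 0.14]]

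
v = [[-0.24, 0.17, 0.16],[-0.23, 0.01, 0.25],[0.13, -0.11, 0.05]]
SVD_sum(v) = [[-0.25, 0.10, 0.19], [-0.24, 0.10, 0.18], [0.08, -0.03, -0.06]] + [[-0.01, 0.04, -0.04], [0.02, -0.08, 0.08], [0.03, -0.10, 0.10]] + [[0.02, 0.02, 0.01], [-0.01, -0.01, -0.01], [0.02, 0.02, 0.01]]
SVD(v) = [[-0.7, 0.34, 0.63],[-0.68, -0.58, -0.44],[0.22, -0.74, 0.64]] @ diag([0.4694444328832988, 0.1898925146618521, 0.05160191188586203]) @ [[0.75, -0.32, -0.58], [-0.22, 0.7, -0.68], [0.62, 0.64, 0.45]]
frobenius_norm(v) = 0.51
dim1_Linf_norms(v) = [0.24, 0.25, 0.13]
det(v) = 0.00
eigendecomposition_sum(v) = [[-0.14-0.00j, (0.09+0.08j), 0.05-0.06j], [-0.13-0.13j, (0.01+0.16j), 0.10-0.00j], [(0.05-0.03j), -0.05-0.01j, (-0.01+0.03j)]] + [[(-0.14+0j), 0.09-0.08j, 0.05+0.06j], [-0.13+0.13j, 0.01-0.16j, (0.1+0j)], [0.05+0.03j, -0.05+0.01j, -0.01-0.03j]] + [[0.03+0.00j, -0.01-0.00j, (0.05+0j)], [0.02+0.00j, (-0.01-0j), (0.04+0j)], [0.04+0.00j, -0.01-0.00j, (0.06+0j)]]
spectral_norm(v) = 0.47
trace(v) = -0.18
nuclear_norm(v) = 0.71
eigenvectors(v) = [[(0.42-0.41j), 0.42+0.41j, 0.58+0.00j], [0.78+0.00j, 0.78-0.00j, (0.47+0j)], [(-0.06+0.22j), (-0.06-0.22j), 0.67+0.00j]]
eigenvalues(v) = [(-0.13+0.19j), (-0.13-0.19j), (0.08+0j)]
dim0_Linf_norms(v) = [0.24, 0.17, 0.25]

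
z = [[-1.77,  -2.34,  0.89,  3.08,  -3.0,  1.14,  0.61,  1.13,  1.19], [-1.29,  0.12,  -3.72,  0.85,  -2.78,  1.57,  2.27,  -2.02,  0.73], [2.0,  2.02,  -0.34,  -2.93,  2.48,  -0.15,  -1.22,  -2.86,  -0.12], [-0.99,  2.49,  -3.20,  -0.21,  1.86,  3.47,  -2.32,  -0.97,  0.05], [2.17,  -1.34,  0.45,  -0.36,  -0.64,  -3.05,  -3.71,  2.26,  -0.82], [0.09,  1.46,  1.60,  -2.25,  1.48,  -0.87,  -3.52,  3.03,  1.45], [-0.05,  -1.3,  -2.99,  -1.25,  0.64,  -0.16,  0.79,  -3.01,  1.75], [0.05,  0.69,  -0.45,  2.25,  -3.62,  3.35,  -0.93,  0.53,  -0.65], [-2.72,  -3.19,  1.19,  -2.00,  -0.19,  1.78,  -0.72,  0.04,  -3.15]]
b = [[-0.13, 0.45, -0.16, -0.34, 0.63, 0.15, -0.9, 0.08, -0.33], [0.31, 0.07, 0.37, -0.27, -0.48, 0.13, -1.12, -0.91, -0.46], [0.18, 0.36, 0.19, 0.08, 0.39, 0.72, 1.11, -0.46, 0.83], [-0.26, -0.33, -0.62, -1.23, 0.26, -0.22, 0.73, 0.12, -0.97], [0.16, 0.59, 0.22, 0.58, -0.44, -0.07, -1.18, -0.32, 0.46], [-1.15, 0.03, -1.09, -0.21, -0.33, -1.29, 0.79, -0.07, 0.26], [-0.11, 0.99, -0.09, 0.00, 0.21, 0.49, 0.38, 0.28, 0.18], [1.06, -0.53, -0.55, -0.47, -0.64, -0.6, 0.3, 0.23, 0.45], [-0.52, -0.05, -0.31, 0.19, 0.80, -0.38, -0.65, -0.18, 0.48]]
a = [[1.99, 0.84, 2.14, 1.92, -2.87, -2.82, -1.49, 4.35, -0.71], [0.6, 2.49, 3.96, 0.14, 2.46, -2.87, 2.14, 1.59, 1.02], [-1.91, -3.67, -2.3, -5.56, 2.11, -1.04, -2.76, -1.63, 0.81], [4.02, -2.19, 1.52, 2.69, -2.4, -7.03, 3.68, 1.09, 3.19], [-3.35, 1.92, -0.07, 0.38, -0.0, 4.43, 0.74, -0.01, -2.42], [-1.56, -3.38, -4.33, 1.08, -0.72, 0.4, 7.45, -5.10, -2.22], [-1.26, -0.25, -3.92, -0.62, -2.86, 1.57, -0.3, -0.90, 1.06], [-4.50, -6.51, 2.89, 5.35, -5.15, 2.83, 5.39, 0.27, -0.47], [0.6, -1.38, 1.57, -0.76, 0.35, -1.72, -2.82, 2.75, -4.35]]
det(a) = -111.40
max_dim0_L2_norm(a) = 11.0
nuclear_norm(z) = 44.50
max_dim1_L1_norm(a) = 33.36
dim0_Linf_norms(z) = [2.72, 3.19, 3.72, 3.08, 3.62, 3.47, 3.71, 3.03, 3.15]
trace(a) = 0.89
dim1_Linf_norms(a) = [4.35, 3.96, 5.56, 7.03, 4.43, 7.45, 3.92, 6.51, 4.35]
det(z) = -121049.67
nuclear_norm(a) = 61.82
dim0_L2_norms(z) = [4.68, 5.66, 6.19, 5.89, 6.52, 6.35, 6.37, 6.17, 4.26]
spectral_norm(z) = 10.22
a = b @ z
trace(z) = -5.54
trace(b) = -1.74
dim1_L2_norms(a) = [7.13, 6.69, 8.35, 10.52, 6.41, 11.0, 5.48, 12.79, 6.54]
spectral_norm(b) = 2.97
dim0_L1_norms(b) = [3.88, 3.4, 3.6, 3.37, 4.18, 4.05, 7.16, 2.65, 4.42]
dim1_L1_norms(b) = [3.17, 4.12, 4.32, 4.74, 4.02, 5.22, 2.73, 4.83, 3.56]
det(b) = -0.00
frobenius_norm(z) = 17.51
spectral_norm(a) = 15.42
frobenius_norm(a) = 25.97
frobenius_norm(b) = 5.04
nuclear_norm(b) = 12.49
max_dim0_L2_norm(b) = 2.55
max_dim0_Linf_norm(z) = 3.72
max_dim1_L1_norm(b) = 5.22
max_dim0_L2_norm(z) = 6.52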